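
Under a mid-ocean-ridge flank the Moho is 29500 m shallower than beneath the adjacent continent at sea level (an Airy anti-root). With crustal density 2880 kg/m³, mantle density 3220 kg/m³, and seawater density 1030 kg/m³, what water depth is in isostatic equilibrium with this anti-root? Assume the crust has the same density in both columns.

Replacing a thickness d of crust by seawater at the top must be balanced by replacing crust with mantle at the base: d (ρ_c − ρ_w) = a (ρ_m − ρ_c).
d = a (ρ_m − ρ_c)/(ρ_c − ρ_w) = 29500 m × 340/1850 = 5420 m.

5420 m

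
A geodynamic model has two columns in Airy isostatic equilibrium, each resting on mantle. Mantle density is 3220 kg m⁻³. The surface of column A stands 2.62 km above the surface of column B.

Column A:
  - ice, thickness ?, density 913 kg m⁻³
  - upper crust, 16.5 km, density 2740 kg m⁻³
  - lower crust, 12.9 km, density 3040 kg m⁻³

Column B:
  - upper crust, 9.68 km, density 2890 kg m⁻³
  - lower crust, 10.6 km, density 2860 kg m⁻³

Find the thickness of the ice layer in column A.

Take the compensation level at the base of the deeper column (depth z_c below the surface of column A) and equate Σ ρ_i t_i down to z_c; mantle fills any gap and the z_c terms cancel.
Column A: x×913 + 16.5×2740 + 12.9×3040 + (z_c − 29.4 − x)×3220
Column B: 2.62×0 + 9.68×2890 + 10.6×2860 + (z_c − 2.62 − 20.28)×3220
The z_c×3220 term appears on both sides and cancels. Collect the known terms of each column as K = Σ(ρt)_known − 3220 × (depth of known layers): K_A = 84426 − 3220×29.4 = −10242; K_B = 58291.2 − 3220×(2.62 + 20.28) = −15446.8.
Balance: K_A − x×(3220 − 913) = K_B, so x = (K_A − K_B)/(3220 − 913) = 5204.8/2307 = 2.26 km.

2.26 km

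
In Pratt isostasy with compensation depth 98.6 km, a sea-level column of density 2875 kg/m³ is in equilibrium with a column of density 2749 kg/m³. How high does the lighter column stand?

ρ_ref D = ρ (D + h) → h = D (ρ_ref − ρ)/ρ.
h = 98.6 km × (2875 − 2749)/2749 = 4.52 km.

4.52 km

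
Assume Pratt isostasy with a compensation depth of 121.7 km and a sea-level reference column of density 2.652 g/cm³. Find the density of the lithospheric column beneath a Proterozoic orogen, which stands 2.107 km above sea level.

Pratt balance: ρ_ref D = ρ (D + h).
ρ = ρ_ref D/(D + h) = 2.652 × 121.7 km/(121.7 km + 2.107 km) = 2.61 g/cm³.

2.61 g/cm³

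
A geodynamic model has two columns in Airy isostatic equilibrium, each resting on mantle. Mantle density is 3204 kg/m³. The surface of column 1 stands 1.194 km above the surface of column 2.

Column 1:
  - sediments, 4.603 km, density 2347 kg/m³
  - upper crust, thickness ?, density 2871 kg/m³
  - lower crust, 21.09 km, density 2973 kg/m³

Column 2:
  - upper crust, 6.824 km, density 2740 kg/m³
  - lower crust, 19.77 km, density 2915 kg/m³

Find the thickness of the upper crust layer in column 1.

11.7 km

Take the compensation level at the base of the deeper column (depth z_c below the surface of column 1) and equate Σ ρ_i t_i down to z_c; mantle fills any gap and the z_c terms cancel.
Column 1: 4.603×2347 + x×2871 + 21.09×2973 + (z_c − 25.693 − x)×3204
Column 2: 1.194×0 + 6.824×2740 + 19.77×2915 + (z_c − 1.194 − 26.594)×3204
The z_c×3204 term appears on both sides and cancels. Collect the known terms of each column as K = Σ(ρt)_known − 3204 × (depth of known layers): K_1 = 73503.811 − 3204×25.693 = −8816.561; K_2 = 76327.31 − 3204×(1.194 + 26.594) = −12705.442.
Balance: K_1 − x×(3204 − 2871) = K_2, so x = (K_1 − K_2)/(3204 − 2871) = 3888.88/333 = 11.7 km.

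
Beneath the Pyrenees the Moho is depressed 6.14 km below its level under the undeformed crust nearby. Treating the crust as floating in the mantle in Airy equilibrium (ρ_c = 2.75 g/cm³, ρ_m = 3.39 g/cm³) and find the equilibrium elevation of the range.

1.43 km

Isostatic balance requires: ρ_c h = (ρ_m − ρ_c) r.
h = r (ρ_m − ρ_c) / ρ_c = 6.14 km × (3.39 − 2.75) / 2.75 = 1.43 km.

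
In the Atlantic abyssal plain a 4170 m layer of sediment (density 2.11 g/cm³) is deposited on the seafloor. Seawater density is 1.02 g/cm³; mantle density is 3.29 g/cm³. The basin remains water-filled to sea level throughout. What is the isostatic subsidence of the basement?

Submarine loading: the sediment displaces seawater, and the subsidence is in turn flooded, so s (ρ_m − ρ_w) = t (ρ_sed − ρ_w).
s = 4170 m × (2.11 − 1.02) / (3.29 − 1.02) = 2000 m.

2000 m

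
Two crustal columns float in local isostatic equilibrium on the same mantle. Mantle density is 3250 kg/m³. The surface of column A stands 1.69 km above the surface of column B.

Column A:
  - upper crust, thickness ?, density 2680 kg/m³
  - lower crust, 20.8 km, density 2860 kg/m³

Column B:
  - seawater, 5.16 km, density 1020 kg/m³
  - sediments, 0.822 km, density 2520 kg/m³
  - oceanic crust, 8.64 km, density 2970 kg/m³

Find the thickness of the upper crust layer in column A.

Take the compensation level at the base of the deeper column (depth z_c below the surface of column A) and equate Σ ρ_i t_i down to z_c; mantle fills any gap and the z_c terms cancel.
Column A: x×2680 + 20.8×2860 + (z_c − 20.8 − x)×3250
Column B: 1.69×0 + 5.16×1020 + 0.822×2520 + 8.64×2970 + (z_c − 1.69 − 14.622)×3250
The z_c×3250 term appears on both sides and cancels. Collect the known terms of each column as K = Σ(ρt)_known − 3250 × (depth of known layers): K_A = 59488 − 3250×20.8 = −8112; K_B = 32995.44 − 3250×(1.69 + 14.622) = −20018.56.
Balance: K_A − x×(3250 − 2680) = K_B, so x = (K_A − K_B)/(3250 − 2680) = 11906.6/570 = 20.9 km.

20.9 km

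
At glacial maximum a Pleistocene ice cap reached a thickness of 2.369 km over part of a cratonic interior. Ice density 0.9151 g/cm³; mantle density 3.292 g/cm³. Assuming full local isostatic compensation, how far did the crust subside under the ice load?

In Airy isostatic equilibrium: the ice load ρ_ice t is balanced by mantle displaced below, ρ_m s.
s = t ρ_ice / ρ_m = 2.369 km × 0.9151/3.292 = 0.659 km.

0.659 km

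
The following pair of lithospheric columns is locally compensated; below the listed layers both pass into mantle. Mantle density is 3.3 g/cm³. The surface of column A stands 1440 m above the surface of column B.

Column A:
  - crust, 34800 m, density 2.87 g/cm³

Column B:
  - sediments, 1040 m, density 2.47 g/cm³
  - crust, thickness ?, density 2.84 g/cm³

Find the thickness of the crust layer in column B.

20300 m

Take the compensation level at the base of the deeper column (depth z_c below the surface of column A) and equate Σ ρ_i t_i down to z_c; mantle fills any gap and the z_c terms cancel.
Column A: 34800×2.87 + (z_c − 34800)×3.3
Column B: 1440×0 + 1040×2.47 + x×2.84 + (z_c − 1440 − 1040 − x)×3.3
The z_c×3.3 term appears on both sides and cancels. Collect the known terms of each column as K = Σ(ρt)_known − 3.3 × (depth of known layers): K_A = 99876 − 3.3×34800 = −14964; K_B = 2568.8 − 3.3×(1440 + 1040) = −5615.2.
Balance: K_A = K_B − x×(3.3 − 2.84), so x = (K_B − K_A)/(3.3 − 2.84) = 9348.8/0.46 = 20300 m.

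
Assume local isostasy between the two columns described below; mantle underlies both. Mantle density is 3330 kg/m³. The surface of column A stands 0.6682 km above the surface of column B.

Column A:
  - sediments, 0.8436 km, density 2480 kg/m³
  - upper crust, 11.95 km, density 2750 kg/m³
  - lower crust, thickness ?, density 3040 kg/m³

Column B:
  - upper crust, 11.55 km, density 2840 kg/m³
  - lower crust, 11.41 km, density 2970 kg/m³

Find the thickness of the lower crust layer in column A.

Take the compensation level at the base of the deeper column (depth z_c below the surface of column A) and equate Σ ρ_i t_i down to z_c; mantle fills any gap and the z_c terms cancel.
Column A: 0.8436×2480 + 11.95×2750 + x×3040 + (z_c − 12.7936 − x)×3330
Column B: 0.6682×0 + 11.55×2840 + 11.41×2970 + (z_c − 0.6682 − 22.96)×3330
The z_c×3330 term appears on both sides and cancels. Collect the known terms of each column as K = Σ(ρt)_known − 3330 × (depth of known layers): K_A = 34954.628 − 3330×12.7936 = −7648.06; K_B = 66689.7 − 3330×(0.6682 + 22.96) = −11992.206.
Balance: K_A − x×(3330 − 3040) = K_B, so x = (K_A − K_B)/(3330 − 3040) = 4344.15/290 = 15 km.

15 km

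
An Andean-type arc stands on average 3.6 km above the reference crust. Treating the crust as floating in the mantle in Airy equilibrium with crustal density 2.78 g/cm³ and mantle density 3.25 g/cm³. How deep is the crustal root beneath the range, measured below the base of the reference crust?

By Archimedes' principle applied to the lithosphere: the weight of the topography is balanced by the buoyancy of the root, ρ_c h = (ρ_m − ρ_c) r.
r = h · ρ_c / (ρ_m − ρ_c) = 3.6 km × 2.78 / (3.25 − 2.78) = 21.3 km.

21.3 km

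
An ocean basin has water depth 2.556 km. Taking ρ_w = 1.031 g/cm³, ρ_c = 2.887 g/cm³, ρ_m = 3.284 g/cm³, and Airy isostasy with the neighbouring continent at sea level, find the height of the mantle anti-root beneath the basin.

11.9 km

For local isostatic compensation: replacing crust with seawater at the top is compensated by replacing crust with mantle at the base: d (ρ_c − ρ_w) = a (ρ_m − ρ_c).
a = d (ρ_c − ρ_w)/(ρ_m − ρ_c) = 2.556 km × 1.856/0.397 = 11.9 km.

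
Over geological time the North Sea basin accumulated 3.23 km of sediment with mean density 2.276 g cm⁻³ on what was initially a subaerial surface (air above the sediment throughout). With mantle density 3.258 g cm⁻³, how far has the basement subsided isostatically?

2.26 km

Subaerial load: s = t ρ_sed / ρ_m = 3.23 km × 2.276/3.258 = 2.26 km.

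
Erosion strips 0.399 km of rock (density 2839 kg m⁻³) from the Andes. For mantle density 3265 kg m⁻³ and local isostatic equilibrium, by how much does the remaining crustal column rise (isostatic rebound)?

Unloading: uplift u = e ρ_c/ρ_m = 0.399 km × 2839/3265 = 0.347 km.

0.347 km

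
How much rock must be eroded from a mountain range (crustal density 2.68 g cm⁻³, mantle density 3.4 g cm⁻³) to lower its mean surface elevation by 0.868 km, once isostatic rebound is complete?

Net drop Δ = e − u = e − e ρ_c/ρ_m = e (ρ_m − ρ_c)/ρ_m.
e = Δ ρ_m/(ρ_m − ρ_c) = 0.868 km × 3.4/0.72 = 4.1 km.

4.1 km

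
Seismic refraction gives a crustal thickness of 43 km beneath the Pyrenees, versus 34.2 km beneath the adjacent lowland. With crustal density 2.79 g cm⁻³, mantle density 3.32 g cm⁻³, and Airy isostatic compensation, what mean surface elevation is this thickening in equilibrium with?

Excess crust Δ = 43 km − 34.2 km = 8.8 km, split between elevation h and root r with h + r = Δ.
Airy balance ρ_c h = (ρ_m − ρ_c) r gives r = h ρ_c/(ρ_m − ρ_c), so h (1 + ρ_c/(ρ_m − ρ_c)) = Δ, i.e. h = Δ (ρ_m − ρ_c)/ρ_m.
h = 8.8 km × 0.53/3.32 = 1.4 km.

1.4 km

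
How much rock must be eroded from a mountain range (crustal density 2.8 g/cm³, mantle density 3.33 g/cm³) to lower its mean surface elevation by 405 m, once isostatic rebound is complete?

2540 m

Net drop Δ = e − u = e − e ρ_c/ρ_m = e (ρ_m − ρ_c)/ρ_m.
e = Δ ρ_m/(ρ_m − ρ_c) = 405 m × 3.33/0.53 = 2540 m.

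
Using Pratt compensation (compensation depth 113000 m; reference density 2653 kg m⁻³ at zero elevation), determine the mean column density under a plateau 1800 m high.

2610 kg m⁻³

Pratt balance: ρ_ref D = ρ (D + h).
ρ = ρ_ref D/(D + h) = 2653 × 113000 m/(113000 m + 1800 m) = 2610 kg m⁻³.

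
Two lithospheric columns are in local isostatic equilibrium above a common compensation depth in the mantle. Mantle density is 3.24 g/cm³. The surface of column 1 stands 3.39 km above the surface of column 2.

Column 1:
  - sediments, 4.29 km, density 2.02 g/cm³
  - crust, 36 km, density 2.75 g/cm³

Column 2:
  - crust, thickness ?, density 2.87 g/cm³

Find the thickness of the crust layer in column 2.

32.1 km

Take the compensation level at the base of the deeper column (depth z_c below the surface of column 1) and equate Σ ρ_i t_i down to z_c; mantle fills any gap and the z_c terms cancel.
Column 1: 4.29×2.02 + 36×2.75 + (z_c − 40.29)×3.24
Column 2: 3.39×0 + x×2.87 + (z_c − 3.39 − 0 − x)×3.24
The z_c×3.24 term appears on both sides and cancels. Collect the known terms of each column as K = Σ(ρt)_known − 3.24 × (depth of known layers): K_1 = 107.6658 − 3.24×40.29 = −22.8738; K_2 = 0 − 3.24×(3.39 + 0) = −10.9836.
Balance: K_1 = K_2 − x×(3.24 − 2.87), so x = (K_2 − K_1)/(3.24 − 2.87) = 11.8902/0.37 = 32.1 km.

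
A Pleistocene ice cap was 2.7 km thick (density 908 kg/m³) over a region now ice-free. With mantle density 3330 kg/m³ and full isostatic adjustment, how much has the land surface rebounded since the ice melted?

Removing the load lets mantle flow back in; uplift u satisfies ρ_ice t = ρ_m u.
u = t ρ_ice/ρ_m = 2.7 km × 908/3330 = 0.736 km.

0.736 km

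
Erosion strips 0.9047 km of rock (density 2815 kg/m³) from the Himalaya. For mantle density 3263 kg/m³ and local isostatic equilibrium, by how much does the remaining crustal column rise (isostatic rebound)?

Unloading: uplift u = e ρ_c/ρ_m = 0.9047 km × 2815/3263 = 0.78 km.

0.78 km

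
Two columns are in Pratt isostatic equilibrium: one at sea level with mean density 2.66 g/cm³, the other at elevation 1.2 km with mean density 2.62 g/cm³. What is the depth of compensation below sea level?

ρ_ref D = ρ (D + h) → D (ρ_ref − ρ) = ρ h.
D = ρ h/(ρ_ref − ρ) = 2.62 × 1.2 km/(2.66 − 2.62) = 78.6 km.

78.6 km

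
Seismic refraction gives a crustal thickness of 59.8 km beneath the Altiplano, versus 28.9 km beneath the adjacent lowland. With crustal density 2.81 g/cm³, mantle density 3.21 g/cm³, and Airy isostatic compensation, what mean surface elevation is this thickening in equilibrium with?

3.85 km

Excess crust Δ = 59.8 km − 28.9 km = 30.9 km, split between elevation h and root r with h + r = Δ.
Airy balance ρ_c h = (ρ_m − ρ_c) r gives r = h ρ_c/(ρ_m − ρ_c), so h (1 + ρ_c/(ρ_m − ρ_c)) = Δ, i.e. h = Δ (ρ_m − ρ_c)/ρ_m.
h = 30.9 km × 0.4/3.21 = 3.85 km.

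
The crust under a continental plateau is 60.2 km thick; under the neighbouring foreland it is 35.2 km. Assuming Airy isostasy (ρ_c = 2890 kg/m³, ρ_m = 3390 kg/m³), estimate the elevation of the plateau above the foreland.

Excess crust Δ = 60.2 km − 35.2 km = 25 km, split between elevation h and root r with h + r = Δ.
Airy balance ρ_c h = (ρ_m − ρ_c) r gives r = h ρ_c/(ρ_m − ρ_c), so h (1 + ρ_c/(ρ_m − ρ_c)) = Δ, i.e. h = Δ (ρ_m − ρ_c)/ρ_m.
h = 25 km × 500/3390 = 3.69 km.

3.69 km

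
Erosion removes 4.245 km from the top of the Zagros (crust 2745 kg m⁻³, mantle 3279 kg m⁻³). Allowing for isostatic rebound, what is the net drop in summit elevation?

0.691 km

Rebound u = e ρ_c/ρ_m = 4.245 km × 2745/3279 = 3.554 km.
Net surface drop = e − u = 4.245 km − 3.554 km = e (ρ_m − ρ_c)/ρ_m = 0.691 km.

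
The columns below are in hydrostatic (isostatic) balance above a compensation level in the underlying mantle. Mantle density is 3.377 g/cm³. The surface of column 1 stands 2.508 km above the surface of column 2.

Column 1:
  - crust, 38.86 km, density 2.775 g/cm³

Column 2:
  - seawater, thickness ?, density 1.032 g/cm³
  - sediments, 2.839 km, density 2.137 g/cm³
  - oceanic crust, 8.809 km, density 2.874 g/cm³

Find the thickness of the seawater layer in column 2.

2.97 km

Take the compensation level at the base of the deeper column (depth z_c below the surface of column 1) and equate Σ ρ_i t_i down to z_c; mantle fills any gap and the z_c terms cancel.
Column 1: 38.86×2.775 + (z_c − 38.86)×3.377
Column 2: 2.508×0 + x×1.032 + 2.839×2.137 + 8.809×2.874 + (z_c − 2.508 − 11.648 − x)×3.377
The z_c×3.377 term appears on both sides and cancels. Collect the known terms of each column as K = Σ(ρt)_known − 3.377 × (depth of known layers): K_1 = 107.8365 − 3.377×38.86 = −23.39372; K_2 = 31.384009 − 3.377×(2.508 + 11.648) = −16.420803.
Balance: K_1 = K_2 − x×(3.377 − 1.032), so x = (K_2 − K_1)/(3.377 − 1.032) = 6.97292/2.345 = 2.97 km.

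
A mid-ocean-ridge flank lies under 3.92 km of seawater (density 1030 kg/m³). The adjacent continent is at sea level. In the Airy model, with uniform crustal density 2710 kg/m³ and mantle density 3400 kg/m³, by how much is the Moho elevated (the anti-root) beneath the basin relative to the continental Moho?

9.54 km

Balancing pressure at the compensation depth: replacing crust with seawater at the top is compensated by replacing crust with mantle at the base: d (ρ_c − ρ_w) = a (ρ_m − ρ_c).
a = d (ρ_c − ρ_w)/(ρ_m − ρ_c) = 3.92 km × 1680/690 = 9.54 km.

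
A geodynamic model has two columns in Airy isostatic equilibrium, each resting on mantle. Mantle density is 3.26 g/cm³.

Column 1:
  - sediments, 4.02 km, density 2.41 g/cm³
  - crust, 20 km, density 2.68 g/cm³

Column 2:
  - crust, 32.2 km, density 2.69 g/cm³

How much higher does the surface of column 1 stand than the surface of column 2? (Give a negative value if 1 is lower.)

−1.02 km

For any compensation level in the mantle, the mantle terms cancel and isostasy reduces to e = (Σt_1 − Σt_2) − (Σ(ρt)_1 − Σ(ρt)_2) / ρ_m.
Σt_1 = 24.02 km; Σt_2 = 32.2 km; Σ(ρt)_1 = 63.2882; Σ(ρt)_2 = 86.618 (in km·g/cm³).
e = (24.02 − 32.2) − (63.2882 − 86.618) / 3.26 = −1.02 km.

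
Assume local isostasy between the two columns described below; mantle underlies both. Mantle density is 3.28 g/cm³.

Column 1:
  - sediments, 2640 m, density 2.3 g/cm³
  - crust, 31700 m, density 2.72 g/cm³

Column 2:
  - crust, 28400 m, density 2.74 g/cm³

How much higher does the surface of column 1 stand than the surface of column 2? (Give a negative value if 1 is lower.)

1530 m

For any compensation level in the mantle, the mantle terms cancel and isostasy reduces to e = (Σt_1 − Σt_2) − (Σ(ρt)_1 − Σ(ρt)_2) / ρ_m.
Σt_1 = 34340 m; Σt_2 = 28400 m; Σ(ρt)_1 = 92296; Σ(ρt)_2 = 77816 (in m·g/cm³).
e = (34340 − 28400) − (92296 − 77816) / 3.28 = 1530 m.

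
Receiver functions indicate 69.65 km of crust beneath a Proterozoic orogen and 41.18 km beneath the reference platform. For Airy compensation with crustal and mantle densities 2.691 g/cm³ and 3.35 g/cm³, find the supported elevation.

Excess crust Δ = 69.65 km − 41.18 km = 28.47 km, split between elevation h and root r with h + r = Δ.
Airy balance ρ_c h = (ρ_m − ρ_c) r gives r = h ρ_c/(ρ_m − ρ_c), so h (1 + ρ_c/(ρ_m − ρ_c)) = Δ, i.e. h = Δ (ρ_m − ρ_c)/ρ_m.
h = 28.47 km × 0.659/3.35 = 5.6 km.

5.6 km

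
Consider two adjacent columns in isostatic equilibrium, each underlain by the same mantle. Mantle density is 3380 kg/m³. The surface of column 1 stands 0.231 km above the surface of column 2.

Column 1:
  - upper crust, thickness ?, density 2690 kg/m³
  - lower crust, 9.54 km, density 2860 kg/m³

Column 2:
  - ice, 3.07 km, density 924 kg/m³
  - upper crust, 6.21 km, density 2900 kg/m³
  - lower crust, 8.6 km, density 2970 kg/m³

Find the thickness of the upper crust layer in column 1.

14.3 km

Take the compensation level at the base of the deeper column (depth z_c below the surface of column 1) and equate Σ ρ_i t_i down to z_c; mantle fills any gap and the z_c terms cancel.
Column 1: x×2690 + 9.54×2860 + (z_c − 9.54 − x)×3380
Column 2: 0.231×0 + 3.07×924 + 6.21×2900 + 8.6×2970 + (z_c − 0.231 − 17.88)×3380
The z_c×3380 term appears on both sides and cancels. Collect the known terms of each column as K = Σ(ρt)_known − 3380 × (depth of known layers): K_1 = 27284.4 − 3380×9.54 = −4960.8; K_2 = 46387.68 − 3380×(0.231 + 17.88) = −14827.5.
Balance: K_1 − x×(3380 − 2690) = K_2, so x = (K_1 − K_2)/(3380 − 2690) = 9866.7/690 = 14.3 km.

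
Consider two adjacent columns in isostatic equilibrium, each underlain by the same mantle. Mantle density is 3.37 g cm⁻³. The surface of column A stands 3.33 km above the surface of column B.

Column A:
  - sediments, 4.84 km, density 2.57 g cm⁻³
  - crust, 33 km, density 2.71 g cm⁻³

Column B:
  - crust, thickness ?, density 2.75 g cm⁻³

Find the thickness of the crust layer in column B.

23.3 km

Take the compensation level at the base of the deeper column (depth z_c below the surface of column A) and equate Σ ρ_i t_i down to z_c; mantle fills any gap and the z_c terms cancel.
Column A: 4.84×2.57 + 33×2.71 + (z_c − 37.84)×3.37
Column B: 3.33×0 + x×2.75 + (z_c − 3.33 − 0 − x)×3.37
The z_c×3.37 term appears on both sides and cancels. Collect the known terms of each column as K = Σ(ρt)_known − 3.37 × (depth of known layers): K_A = 101.8688 − 3.37×37.84 = −25.652; K_B = 0 − 3.37×(3.33 + 0) = −11.2221.
Balance: K_A = K_B − x×(3.37 − 2.75), so x = (K_B − K_A)/(3.37 − 2.75) = 14.4299/0.62 = 23.3 km.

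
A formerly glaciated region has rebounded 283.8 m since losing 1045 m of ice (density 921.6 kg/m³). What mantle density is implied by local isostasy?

3390 kg/m³

ρ_m = ρ_ice t / u = 921.6 × 1045 m/283.8 m = 3390 kg/m³.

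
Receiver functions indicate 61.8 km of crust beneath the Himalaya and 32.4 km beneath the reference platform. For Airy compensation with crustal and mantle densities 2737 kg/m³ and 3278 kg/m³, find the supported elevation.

4.85 km

Excess crust Δ = 61.8 km − 32.4 km = 29.4 km, split between elevation h and root r with h + r = Δ.
Airy balance ρ_c h = (ρ_m − ρ_c) r gives r = h ρ_c/(ρ_m − ρ_c), so h (1 + ρ_c/(ρ_m − ρ_c)) = Δ, i.e. h = Δ (ρ_m − ρ_c)/ρ_m.
h = 29.4 km × 541/3278 = 4.85 km.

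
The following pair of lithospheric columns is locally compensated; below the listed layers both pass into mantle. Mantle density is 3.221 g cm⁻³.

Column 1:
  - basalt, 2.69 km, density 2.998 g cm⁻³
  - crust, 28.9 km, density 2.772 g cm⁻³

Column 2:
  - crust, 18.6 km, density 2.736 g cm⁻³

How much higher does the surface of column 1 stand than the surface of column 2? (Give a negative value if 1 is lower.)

For any compensation level in the mantle, the mantle terms cancel and isostasy reduces to e = (Σt_1 − Σt_2) − (Σ(ρt)_1 − Σ(ρt)_2) / ρ_m.
Σt_1 = 31.59 km; Σt_2 = 18.6 km; Σ(ρt)_1 = 88.17542; Σ(ρt)_2 = 50.8896 (in km·g cm⁻³).
e = (31.59 − 18.6) − (88.17542 − 50.8896) / 3.221 = 1.41 km.

1.41 km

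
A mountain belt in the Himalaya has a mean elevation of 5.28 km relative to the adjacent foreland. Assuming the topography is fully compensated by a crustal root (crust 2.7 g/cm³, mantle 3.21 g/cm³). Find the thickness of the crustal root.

28 km

Isostatic balance requires: the weight of the topography is balanced by the buoyancy of the root, ρ_c h = (ρ_m − ρ_c) r.
r = h · ρ_c / (ρ_m − ρ_c) = 5.28 km × 2.7 / (3.21 − 2.7) = 28 km.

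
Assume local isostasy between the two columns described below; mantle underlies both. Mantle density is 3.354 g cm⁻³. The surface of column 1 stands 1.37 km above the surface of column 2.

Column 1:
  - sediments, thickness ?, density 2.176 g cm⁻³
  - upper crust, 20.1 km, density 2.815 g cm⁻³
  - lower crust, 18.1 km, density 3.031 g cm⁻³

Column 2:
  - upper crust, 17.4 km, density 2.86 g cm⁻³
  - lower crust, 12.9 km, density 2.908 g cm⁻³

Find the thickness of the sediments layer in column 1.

1.92 km

Take the compensation level at the base of the deeper column (depth z_c below the surface of column 1) and equate Σ ρ_i t_i down to z_c; mantle fills any gap and the z_c terms cancel.
Column 1: x×2.176 + 20.1×2.815 + 18.1×3.031 + (z_c − 38.2 − x)×3.354
Column 2: 1.37×0 + 17.4×2.86 + 12.9×2.908 + (z_c − 1.37 − 30.3)×3.354
The z_c×3.354 term appears on both sides and cancels. Collect the known terms of each column as K = Σ(ρt)_known − 3.354 × (depth of known layers): K_1 = 111.4426 − 3.354×38.2 = −16.6802; K_2 = 87.2772 − 3.354×(1.37 + 30.3) = −18.94398.
Balance: K_1 − x×(3.354 − 2.176) = K_2, so x = (K_1 − K_2)/(3.354 − 2.176) = 2.26378/1.178 = 1.92 km.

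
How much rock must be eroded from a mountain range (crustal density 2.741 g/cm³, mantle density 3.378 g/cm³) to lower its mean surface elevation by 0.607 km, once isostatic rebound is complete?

Net drop Δ = e − u = e − e ρ_c/ρ_m = e (ρ_m − ρ_c)/ρ_m.
e = Δ ρ_m/(ρ_m − ρ_c) = 0.607 km × 3.378/0.637 = 3.22 km.

3.22 km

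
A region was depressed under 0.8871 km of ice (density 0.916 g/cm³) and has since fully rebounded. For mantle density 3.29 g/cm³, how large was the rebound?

0.247 km

Removing the load lets mantle flow back in; uplift u satisfies ρ_ice t = ρ_m u.
u = t ρ_ice/ρ_m = 0.8871 km × 0.916/3.29 = 0.247 km.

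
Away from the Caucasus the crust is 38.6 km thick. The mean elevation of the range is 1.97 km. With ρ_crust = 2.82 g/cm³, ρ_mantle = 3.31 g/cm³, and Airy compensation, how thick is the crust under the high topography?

51.9 km

Root depth r = h ρ_c / (ρ_m − ρ_c) = 1.97 km × 2.82 / 0.49 = 11.34 km.
Total thickness = T + h + r = 38.6 km + 1.97 km + 11.34 km = 51.9 km.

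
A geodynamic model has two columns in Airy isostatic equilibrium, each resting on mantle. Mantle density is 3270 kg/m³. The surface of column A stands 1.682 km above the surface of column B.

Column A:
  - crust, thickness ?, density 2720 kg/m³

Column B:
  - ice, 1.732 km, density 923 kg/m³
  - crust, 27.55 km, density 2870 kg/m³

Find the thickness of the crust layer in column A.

Take the compensation level at the base of the deeper column (depth z_c below the surface of column A) and equate Σ ρ_i t_i down to z_c; mantle fills any gap and the z_c terms cancel.
Column A: x×2720 + (z_c − 0 − x)×3270
Column B: 1.682×0 + 1.732×923 + 27.55×2870 + (z_c − 1.682 − 29.282)×3270
The z_c×3270 term appears on both sides and cancels. Collect the known terms of each column as K = Σ(ρt)_known − 3270 × (depth of known layers): K_A = 0 − 3270×0 = 0; K_B = 80667.136 − 3270×(1.682 + 29.282) = −20585.144.
Balance: K_A − x×(3270 − 2720) = K_B, so x = (K_A − K_B)/(3270 − 2720) = 20585.1/550 = 37.4 km.

37.4 km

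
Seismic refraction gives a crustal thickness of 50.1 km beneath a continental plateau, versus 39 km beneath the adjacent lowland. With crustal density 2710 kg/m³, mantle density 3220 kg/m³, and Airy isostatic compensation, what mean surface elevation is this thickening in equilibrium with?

1.76 km

Excess crust Δ = 50.1 km − 39 km = 11.1 km, split between elevation h and root r with h + r = Δ.
Airy balance ρ_c h = (ρ_m − ρ_c) r gives r = h ρ_c/(ρ_m − ρ_c), so h (1 + ρ_c/(ρ_m − ρ_c)) = Δ, i.e. h = Δ (ρ_m − ρ_c)/ρ_m.
h = 11.1 km × 510/3220 = 1.76 km.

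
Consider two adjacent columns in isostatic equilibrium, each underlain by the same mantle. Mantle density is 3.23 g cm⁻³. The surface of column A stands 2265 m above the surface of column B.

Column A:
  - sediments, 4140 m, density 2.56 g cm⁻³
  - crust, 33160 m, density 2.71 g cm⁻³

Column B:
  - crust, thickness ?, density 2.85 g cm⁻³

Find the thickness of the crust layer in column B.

Take the compensation level at the base of the deeper column (depth z_c below the surface of column A) and equate Σ ρ_i t_i down to z_c; mantle fills any gap and the z_c terms cancel.
Column A: 4140×2.56 + 33160×2.71 + (z_c − 37300)×3.23
Column B: 2265×0 + x×2.85 + (z_c − 2265 − 0 − x)×3.23
The z_c×3.23 term appears on both sides and cancels. Collect the known terms of each column as K = Σ(ρt)_known − 3.23 × (depth of known layers): K_A = 100462 − 3.23×37300 = −20017; K_B = 0 − 3.23×(2265 + 0) = −7315.95.
Balance: K_A = K_B − x×(3.23 − 2.85), so x = (K_B − K_A)/(3.23 − 2.85) = 12701.1/0.38 = 33400 m.

33400 m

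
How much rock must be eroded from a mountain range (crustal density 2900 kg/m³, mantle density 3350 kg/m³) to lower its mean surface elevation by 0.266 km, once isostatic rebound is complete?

1.98 km

Net drop Δ = e − u = e − e ρ_c/ρ_m = e (ρ_m − ρ_c)/ρ_m.
e = Δ ρ_m/(ρ_m − ρ_c) = 0.266 km × 3350/450 = 1.98 km.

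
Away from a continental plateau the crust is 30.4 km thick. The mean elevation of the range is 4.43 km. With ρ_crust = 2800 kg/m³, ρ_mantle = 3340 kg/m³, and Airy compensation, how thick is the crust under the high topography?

Root depth r = h ρ_c / (ρ_m − ρ_c) = 4.43 km × 2800 / 540 = 22.97 km.
Total thickness = T + h + r = 30.4 km + 4.43 km + 22.97 km = 57.8 km.

57.8 km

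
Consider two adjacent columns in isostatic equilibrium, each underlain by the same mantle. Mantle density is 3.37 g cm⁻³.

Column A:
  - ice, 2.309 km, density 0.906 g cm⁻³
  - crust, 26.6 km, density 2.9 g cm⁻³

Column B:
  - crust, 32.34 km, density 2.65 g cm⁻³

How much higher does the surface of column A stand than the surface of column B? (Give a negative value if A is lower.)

For any compensation level in the mantle, the mantle terms cancel and isostasy reduces to e = (Σt_A − Σt_B) − (Σ(ρt)_A − Σ(ρt)_B) / ρ_m.
Σt_A = 28.909 km; Σt_B = 32.34 km; Σ(ρt)_A = 79.231954; Σ(ρt)_B = 85.701 (in km·g cm⁻³).
e = (28.909 − 32.34) − (79.231954 − 85.701) / 3.37 = −1.51 km.

−1.51 km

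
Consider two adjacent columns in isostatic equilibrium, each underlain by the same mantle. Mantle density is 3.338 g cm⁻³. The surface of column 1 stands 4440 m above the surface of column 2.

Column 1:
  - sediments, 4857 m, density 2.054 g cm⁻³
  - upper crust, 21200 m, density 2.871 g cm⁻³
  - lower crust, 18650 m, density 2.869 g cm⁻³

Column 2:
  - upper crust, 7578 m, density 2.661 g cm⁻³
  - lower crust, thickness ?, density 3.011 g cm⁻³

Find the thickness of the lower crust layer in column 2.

15100 m

Take the compensation level at the base of the deeper column (depth z_c below the surface of column 1) and equate Σ ρ_i t_i down to z_c; mantle fills any gap and the z_c terms cancel.
Column 1: 4857×2.054 + 21200×2.871 + 18650×2.869 + (z_c − 44707)×3.338
Column 2: 4440×0 + 7578×2.661 + x×3.011 + (z_c − 4440 − 7578 − x)×3.338
The z_c×3.338 term appears on both sides and cancels. Collect the known terms of each column as K = Σ(ρt)_known − 3.338 × (depth of known layers): K_1 = 124348.328 − 3.338×44707 = −24883.638; K_2 = 20165.058 − 3.338×(4440 + 7578) = −19951.026.
Balance: K_1 = K_2 − x×(3.338 − 3.011), so x = (K_2 − K_1)/(3.338 − 3.011) = 4932.61/0.327 = 15100 m.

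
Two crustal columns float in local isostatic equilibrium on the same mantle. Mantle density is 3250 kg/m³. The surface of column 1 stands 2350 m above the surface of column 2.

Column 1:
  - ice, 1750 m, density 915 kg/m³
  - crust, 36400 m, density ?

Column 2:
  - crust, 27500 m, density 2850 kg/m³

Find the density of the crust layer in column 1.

Take the compensation level at the base of the deeper column (depth z_c below the surface of column 1) and equate Σ ρ_i t_i down to z_c; mantle fills any gap and the z_c terms cancel.
Column 1: 1750×915 + 36400×ρ + (z_c − 38150)×3250
Column 2: 2350×0 + 27500×2850 + (z_c − 2350 − 27500)×3250
The z_c×3250 term appears on both sides and cancels. Collect the known terms of each column as K = Σ(ρt)_known − 3250 × (depth of known layers): K_1 = 1601250 − 3250×38150 = −122386250; K_2 = 78375000 − 3250×(2350 + 27500) = −18637500.
Balance: K_1 + 36400×ρ = K_2, so ρ = (K_2 − K_1)/36400 = 103749000/36400 = 2850 kg/m³.

2850 kg/m³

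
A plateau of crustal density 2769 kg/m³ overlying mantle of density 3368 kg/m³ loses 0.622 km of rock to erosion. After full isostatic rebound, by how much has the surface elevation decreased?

0.111 km

Rebound u = e ρ_c/ρ_m = 0.622 km × 2769/3368 = 0.5114 km.
Net surface drop = e − u = 0.622 km − 0.5114 km = e (ρ_m − ρ_c)/ρ_m = 0.111 km.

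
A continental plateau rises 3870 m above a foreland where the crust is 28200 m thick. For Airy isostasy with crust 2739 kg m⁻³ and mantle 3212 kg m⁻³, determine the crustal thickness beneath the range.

54500 m

Root depth r = h ρ_c / (ρ_m − ρ_c) = 3870 m × 2739 / 473 = 22410 m.
Total thickness = T + h + r = 28200 m + 3870 m + 22410 m = 54500 m.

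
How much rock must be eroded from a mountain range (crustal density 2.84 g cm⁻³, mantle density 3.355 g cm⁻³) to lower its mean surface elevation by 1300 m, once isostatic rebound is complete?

Net drop Δ = e − u = e − e ρ_c/ρ_m = e (ρ_m − ρ_c)/ρ_m.
e = Δ ρ_m/(ρ_m − ρ_c) = 1300 m × 3.355/0.515 = 8470 m.

8470 m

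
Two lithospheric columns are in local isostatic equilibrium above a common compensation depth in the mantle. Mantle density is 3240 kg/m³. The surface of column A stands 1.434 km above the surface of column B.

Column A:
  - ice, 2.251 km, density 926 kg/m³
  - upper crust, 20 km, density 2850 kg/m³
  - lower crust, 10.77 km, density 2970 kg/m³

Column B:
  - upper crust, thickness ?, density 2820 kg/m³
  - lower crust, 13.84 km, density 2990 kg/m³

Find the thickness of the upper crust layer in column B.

Take the compensation level at the base of the deeper column (depth z_c below the surface of column A) and equate Σ ρ_i t_i down to z_c; mantle fills any gap and the z_c terms cancel.
Column A: 2.251×926 + 20×2850 + 10.77×2970 + (z_c − 33.021)×3240
Column B: 1.434×0 + x×2820 + 13.84×2990 + (z_c − 1.434 − 13.84 − x)×3240
The z_c×3240 term appears on both sides and cancels. Collect the known terms of each column as K = Σ(ρt)_known − 3240 × (depth of known layers): K_A = 91071.326 − 3240×33.021 = −15916.714; K_B = 41381.6 − 3240×(1.434 + 13.84) = −8106.16.
Balance: K_A = K_B − x×(3240 − 2820), so x = (K_B − K_A)/(3240 − 2820) = 7810.55/420 = 18.6 km.

18.6 km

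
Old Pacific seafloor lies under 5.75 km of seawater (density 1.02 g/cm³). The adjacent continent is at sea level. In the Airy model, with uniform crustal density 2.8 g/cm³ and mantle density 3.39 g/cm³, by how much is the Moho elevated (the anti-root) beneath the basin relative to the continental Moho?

17.3 km

Balancing pressure at the compensation depth: replacing crust with seawater at the top is compensated by replacing crust with mantle at the base: d (ρ_c − ρ_w) = a (ρ_m − ρ_c).
a = d (ρ_c − ρ_w)/(ρ_m − ρ_c) = 5.75 km × 1.78/0.59 = 17.3 km.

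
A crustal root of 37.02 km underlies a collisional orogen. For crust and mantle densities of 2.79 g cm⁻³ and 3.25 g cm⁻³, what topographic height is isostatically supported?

Equating mass per unit area of the two columns: ρ_c h = (ρ_m − ρ_c) r.
h = r (ρ_m − ρ_c) / ρ_c = 37.02 km × (3.25 − 2.79) / 2.79 = 6.1 km.

6.1 km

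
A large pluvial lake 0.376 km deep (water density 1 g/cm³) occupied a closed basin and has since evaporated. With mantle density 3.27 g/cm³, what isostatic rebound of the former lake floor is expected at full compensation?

0.115 km

u = d ρ_w/ρ_m = 0.376 km × 1/3.27 = 0.115 km.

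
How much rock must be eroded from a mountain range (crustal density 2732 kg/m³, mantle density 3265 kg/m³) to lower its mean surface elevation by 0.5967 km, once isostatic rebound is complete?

3.66 km

Net drop Δ = e − u = e − e ρ_c/ρ_m = e (ρ_m − ρ_c)/ρ_m.
e = Δ ρ_m/(ρ_m − ρ_c) = 0.5967 km × 3265/533 = 3.66 km.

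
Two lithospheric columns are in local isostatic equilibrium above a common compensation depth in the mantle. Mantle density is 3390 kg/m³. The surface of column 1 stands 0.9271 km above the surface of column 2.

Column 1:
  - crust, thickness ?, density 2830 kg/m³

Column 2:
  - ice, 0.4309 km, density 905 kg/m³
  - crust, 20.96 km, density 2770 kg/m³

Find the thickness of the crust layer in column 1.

30.7 km

Take the compensation level at the base of the deeper column (depth z_c below the surface of column 1) and equate Σ ρ_i t_i down to z_c; mantle fills any gap and the z_c terms cancel.
Column 1: x×2830 + (z_c − 0 − x)×3390
Column 2: 0.9271×0 + 0.4309×905 + 20.96×2770 + (z_c − 0.9271 − 21.3909)×3390
The z_c×3390 term appears on both sides and cancels. Collect the known terms of each column as K = Σ(ρt)_known − 3390 × (depth of known layers): K_1 = 0 − 3390×0 = 0; K_2 = 58449.1645 − 3390×(0.9271 + 21.3909) = −17208.8555.
Balance: K_1 − x×(3390 − 2830) = K_2, so x = (K_1 − K_2)/(3390 − 2830) = 17208.9/560 = 30.7 km.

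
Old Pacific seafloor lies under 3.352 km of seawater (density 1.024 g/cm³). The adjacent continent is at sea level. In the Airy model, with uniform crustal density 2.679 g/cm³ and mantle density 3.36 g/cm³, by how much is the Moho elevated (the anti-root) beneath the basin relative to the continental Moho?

Balancing pressure at the compensation depth: replacing crust with seawater at the top is compensated by replacing crust with mantle at the base: d (ρ_c − ρ_w) = a (ρ_m − ρ_c).
a = d (ρ_c − ρ_w)/(ρ_m − ρ_c) = 3.352 km × 1.655/0.681 = 8.15 km.

8.15 km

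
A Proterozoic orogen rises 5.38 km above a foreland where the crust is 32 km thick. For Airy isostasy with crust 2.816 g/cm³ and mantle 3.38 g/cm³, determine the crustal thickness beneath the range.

Root depth r = h ρ_c / (ρ_m − ρ_c) = 5.38 km × 2.816 / 0.564 = 26.86 km.
Total thickness = T + h + r = 32 km + 5.38 km + 26.86 km = 64.2 km.

64.2 km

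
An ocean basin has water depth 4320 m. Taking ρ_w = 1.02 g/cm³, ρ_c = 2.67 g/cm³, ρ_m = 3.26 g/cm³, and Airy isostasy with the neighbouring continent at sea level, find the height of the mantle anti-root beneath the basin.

Isostatic balance requires: replacing crust with seawater at the top is compensated by replacing crust with mantle at the base: d (ρ_c − ρ_w) = a (ρ_m − ρ_c).
a = d (ρ_c − ρ_w)/(ρ_m − ρ_c) = 4320 m × 1.65/0.59 = 12100 m.

12100 m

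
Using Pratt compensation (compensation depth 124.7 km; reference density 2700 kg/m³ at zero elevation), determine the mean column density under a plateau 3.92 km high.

2620 kg/m³

Pratt balance: ρ_ref D = ρ (D + h).
ρ = ρ_ref D/(D + h) = 2700 × 124.7 km/(124.7 km + 3.92 km) = 2620 kg/m³.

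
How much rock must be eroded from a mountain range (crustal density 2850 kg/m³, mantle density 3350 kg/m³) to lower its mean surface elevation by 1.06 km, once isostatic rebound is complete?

Net drop Δ = e − u = e − e ρ_c/ρ_m = e (ρ_m − ρ_c)/ρ_m.
e = Δ ρ_m/(ρ_m − ρ_c) = 1.06 km × 3350/500 = 7.1 km.

7.1 km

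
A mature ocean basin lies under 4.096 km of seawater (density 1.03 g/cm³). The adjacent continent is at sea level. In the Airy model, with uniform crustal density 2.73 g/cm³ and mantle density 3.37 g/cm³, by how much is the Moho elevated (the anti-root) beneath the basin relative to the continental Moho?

By Archimedes' principle applied to the lithosphere: replacing crust with seawater at the top is compensated by replacing crust with mantle at the base: d (ρ_c − ρ_w) = a (ρ_m − ρ_c).
a = d (ρ_c − ρ_w)/(ρ_m − ρ_c) = 4.096 km × 1.7/0.64 = 10.9 km.

10.9 km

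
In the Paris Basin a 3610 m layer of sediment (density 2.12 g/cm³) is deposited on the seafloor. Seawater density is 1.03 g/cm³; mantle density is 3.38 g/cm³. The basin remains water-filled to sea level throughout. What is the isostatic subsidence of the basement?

Submarine loading: the sediment displaces seawater, and the subsidence is in turn flooded, so s (ρ_m − ρ_w) = t (ρ_sed − ρ_w).
s = 3610 m × (2.12 − 1.03) / (3.38 − 1.03) = 1670 m.

1670 m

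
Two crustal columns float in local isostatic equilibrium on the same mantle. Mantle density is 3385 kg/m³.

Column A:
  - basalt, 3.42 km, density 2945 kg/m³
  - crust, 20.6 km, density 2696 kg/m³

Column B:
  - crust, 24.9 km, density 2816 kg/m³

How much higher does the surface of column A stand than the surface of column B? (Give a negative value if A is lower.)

0.452 km

For any compensation level in the mantle, the mantle terms cancel and isostasy reduces to e = (Σt_A − Σt_B) − (Σ(ρt)_A − Σ(ρt)_B) / ρ_m.
Σt_A = 24.02 km; Σt_B = 24.9 km; Σ(ρt)_A = 65609.5; Σ(ρt)_B = 70118.4 (in km·kg/m³).
e = (24.02 − 24.9) − (65609.5 − 70118.4) / 3385 = 0.452 km.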